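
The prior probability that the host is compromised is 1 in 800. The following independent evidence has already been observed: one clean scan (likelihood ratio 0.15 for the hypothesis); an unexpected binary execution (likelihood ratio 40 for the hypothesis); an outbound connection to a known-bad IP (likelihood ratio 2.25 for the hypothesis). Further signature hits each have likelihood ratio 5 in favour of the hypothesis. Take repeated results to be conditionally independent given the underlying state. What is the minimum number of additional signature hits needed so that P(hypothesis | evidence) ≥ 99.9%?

Prior odds = 0.00125/0.99875 = 1/799.
Combined Bayes factor of the evidence already in hand = 0.15 × 40 × 2.25 = 13.5.
Odds after that evidence = (1/799) × 13.5 = 27/1598.
Target odds = 0.999/0.001 = 999.
Need 5ⁿ ≥ 999 ÷ (27/1598) = 59126.
5⁶ = 15625 falls short of 59126 but 5⁷ = 78125 reaches it, so n = 7.

7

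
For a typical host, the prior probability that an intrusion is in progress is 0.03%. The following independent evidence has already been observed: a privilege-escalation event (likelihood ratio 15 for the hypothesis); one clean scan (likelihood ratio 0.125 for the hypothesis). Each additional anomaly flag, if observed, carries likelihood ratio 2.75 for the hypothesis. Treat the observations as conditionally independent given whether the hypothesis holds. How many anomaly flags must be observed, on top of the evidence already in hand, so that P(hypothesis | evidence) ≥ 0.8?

Prior odds = 0.0003/0.9997 = 3/9997.
Combined Bayes factor of the evidence already in hand = 15 × 0.125 = 1.875.
Odds after that evidence = (3/9997) × 1.875 = 45/79976.
Target odds = 0.8/0.2 = 4.
Need 2.75ⁿ ≥ 4 ÷ (45/79976) = 319904/45.
2.75⁸ = 214358881/65536 falls short of 319904/45 but 2.75⁹ ≈8994.86 reaches it, so n = 9.

9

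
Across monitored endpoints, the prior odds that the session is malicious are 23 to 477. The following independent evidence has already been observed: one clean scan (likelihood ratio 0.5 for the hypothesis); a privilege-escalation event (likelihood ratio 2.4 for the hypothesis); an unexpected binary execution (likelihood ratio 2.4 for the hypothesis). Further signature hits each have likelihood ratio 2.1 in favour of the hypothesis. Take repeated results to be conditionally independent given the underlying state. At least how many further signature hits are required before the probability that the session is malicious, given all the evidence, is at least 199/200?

Prior odds = 23/477.
Combined Bayes factor of the evidence already in hand = 0.5 × 2.4 × 2.4 = 2.88.
Odds after that evidence = (23/477) × 2.88 = 184/1325.
Target odds = 0.995/0.005 = 199.
Need 2.1ⁿ ≥ 199 ÷ (184/1325) = 263675/184.
2.1⁹ ≈794.28 falls short of 263675/184 but 2.1¹⁰ ≈1667.99 reaches it, so n = 10.

10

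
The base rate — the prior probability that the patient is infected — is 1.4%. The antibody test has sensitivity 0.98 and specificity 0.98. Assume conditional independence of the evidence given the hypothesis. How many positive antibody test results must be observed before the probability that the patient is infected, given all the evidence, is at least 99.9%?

Prior odds: 0.014 ÷ 0.986 = 7/493.
False-positive rate = 1 − 0.98 = 0.02; likelihood ratio of a positive = 0.98/0.02 = 49.
Target posterior odds = 0.999/0.001 = 999.
Require 49ⁿ ≥ 999 ÷ (7/493) = 492507/7.
49² = 2401 falls short of 492507/7 but 49³ = 117649 reaches it, so n = 3.

3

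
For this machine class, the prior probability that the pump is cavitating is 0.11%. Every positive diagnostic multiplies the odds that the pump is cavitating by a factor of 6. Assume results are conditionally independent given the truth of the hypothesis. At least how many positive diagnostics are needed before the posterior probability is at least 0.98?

Prior odds = 0.0011/0.9989 = 11/9989.
Likelihood ratio per positive diagnostic = 6.
Target posterior odds = 0.98/0.02 = 49.
Need (11/9989) × 6ⁿ ≥ 49, i.e. 6ⁿ ≥ 489461/11.
6⁵ = 7776 falls short of 489461/11 but 6⁶ = 46656 reaches it, so n = 6.

6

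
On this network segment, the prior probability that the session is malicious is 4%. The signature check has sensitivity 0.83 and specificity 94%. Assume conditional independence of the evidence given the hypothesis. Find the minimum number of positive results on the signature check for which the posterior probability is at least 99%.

Prior odds = 0.04/0.96 = 1/24.
False-positive rate = 1 − 0.94 = 0.06; likelihood ratio of a positive = 0.83/0.06 = 83/6.
Target posterior odds = 0.99/0.01 = 99.
Require (83/6)ⁿ ≥ 99 ÷ (1/24) = 2376.
(83/6)² = 6889/36 falls short of 2376 but (83/6)³ = 571787/216 reaches it, so n = 3.

3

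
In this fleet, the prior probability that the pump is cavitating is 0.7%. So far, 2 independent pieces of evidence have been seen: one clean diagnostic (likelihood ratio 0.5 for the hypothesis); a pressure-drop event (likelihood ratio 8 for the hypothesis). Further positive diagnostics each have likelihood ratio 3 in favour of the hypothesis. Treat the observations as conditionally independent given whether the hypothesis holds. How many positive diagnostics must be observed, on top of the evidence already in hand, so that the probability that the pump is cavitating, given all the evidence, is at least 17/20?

5

Prior odds = 0.007/0.993 = 7/993.
Combined Bayes factor of the evidence already in hand = 0.5 × 8 = 4.
Odds after that evidence = (7/993) × 4 = 28/993.
Target odds = 0.85/0.15 = 17/3.
Need 3ⁿ ≥ 17/3 ÷ (28/993) = 5627/28.
3⁴ = 81 falls short of 5627/28 but 3⁵ = 243 reaches it, so n = 5.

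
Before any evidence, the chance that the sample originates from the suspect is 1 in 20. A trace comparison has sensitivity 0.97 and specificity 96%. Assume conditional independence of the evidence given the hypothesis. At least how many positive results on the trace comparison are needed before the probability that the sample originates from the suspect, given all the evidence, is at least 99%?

Prior odds = 0.05/0.95 = 1/19.
False-positive rate = 1 − 0.96 = 0.04; likelihood ratio of a positive = 0.97/0.04 = 24.25.
Target odds: 0.99 ÷ 0.01 = 99.
Need (1/19) × 24.25ⁿ ≥ 99, i.e. 24.25ⁿ ≥ 1881.
24.25² = 588.0625 falls short of 1881 but 24.25³ = 912673/64 reaches it, so n = 3.

3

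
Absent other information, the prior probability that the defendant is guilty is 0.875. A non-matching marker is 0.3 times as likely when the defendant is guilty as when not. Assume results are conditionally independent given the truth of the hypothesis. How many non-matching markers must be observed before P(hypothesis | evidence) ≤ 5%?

5

Prior odds = 0.875/0.125 = 7.
Likelihood ratio per non-matching marker = 0.3.
Target odds: 0.05 ÷ 0.95 = 1/19.
Require 0.3ⁿ ≤ 1/19 ÷ 7 = 1/133.
0.3⁴ = 0.0081 is still above 1/133 but 0.3⁵ = 243/100000 is at or below it, so n = 5.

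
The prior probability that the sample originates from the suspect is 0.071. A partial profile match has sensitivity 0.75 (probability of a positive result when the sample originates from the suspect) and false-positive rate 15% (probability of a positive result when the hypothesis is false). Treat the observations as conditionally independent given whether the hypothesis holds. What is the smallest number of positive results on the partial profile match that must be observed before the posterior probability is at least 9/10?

3

Prior odds: 0.071 ÷ 0.929 = 71/929.
Likelihood ratio of a positive result = 0.75/0.15 = 5.
Target odds: 0.9 ÷ 0.1 = 9.
Need (71/929) × 5ⁿ ≥ 9, i.e. 5ⁿ ≥ 8361/71.
5² = 25 falls short of 8361/71 but 5³ = 125 reaches it, so n = 3.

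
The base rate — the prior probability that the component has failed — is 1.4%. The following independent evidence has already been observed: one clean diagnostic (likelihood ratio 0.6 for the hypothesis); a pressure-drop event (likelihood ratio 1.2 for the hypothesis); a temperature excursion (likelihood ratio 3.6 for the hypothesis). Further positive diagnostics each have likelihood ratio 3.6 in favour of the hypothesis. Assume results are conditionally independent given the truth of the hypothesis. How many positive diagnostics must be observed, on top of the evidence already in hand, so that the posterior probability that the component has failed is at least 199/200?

7

Prior odds = 0.014/0.986 = 7/493.
Combined Bayes factor of the evidence already in hand = 0.6 × 1.2 × 3.6 = 2.592.
Odds after that evidence = (7/493) × 2.592 = 2268/61625.
Target odds = 0.995/0.005 = 199.
Need 3.6ⁿ ≥ 199 ÷ (2268/61625) = 12263375/2268.
3.6⁶ = 34012224/15625 falls short of 12263375/2268 but 3.6⁷ = 612220032/78125 reaches it, so n = 7.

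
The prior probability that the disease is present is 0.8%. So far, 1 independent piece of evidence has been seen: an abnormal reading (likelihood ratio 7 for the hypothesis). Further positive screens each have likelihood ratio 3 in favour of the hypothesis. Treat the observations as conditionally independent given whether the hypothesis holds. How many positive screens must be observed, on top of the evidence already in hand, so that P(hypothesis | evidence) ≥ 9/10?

5

Prior odds = 0.008/0.992 = 1/124.
Bayes factor of the evidence already in hand = 7.
Odds after that evidence = (1/124) × 7 = 7/124.
Target odds = 0.9/0.1 = 9.
Need 3ⁿ ≥ 9 ÷ (7/124) = 1116/7.
3⁴ = 81 falls short of 1116/7 but 3⁵ = 243 reaches it, so n = 5.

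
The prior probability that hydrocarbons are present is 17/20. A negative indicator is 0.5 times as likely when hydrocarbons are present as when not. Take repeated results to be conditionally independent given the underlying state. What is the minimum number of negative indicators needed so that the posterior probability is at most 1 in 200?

11

Prior odds = 0.85/0.15 = 17/3.
Likelihood ratio per negative indicator = 0.5.
Target odds: 0.005 ÷ 0.995 = 1/199.
Require 0.5ⁿ ≤ 1/199 ÷ (17/3) = 3/3383.
0.5¹⁰ = 1/1024 is still above 3/3383 but 0.5¹¹ = 1/2048 is at or below it, so n = 11.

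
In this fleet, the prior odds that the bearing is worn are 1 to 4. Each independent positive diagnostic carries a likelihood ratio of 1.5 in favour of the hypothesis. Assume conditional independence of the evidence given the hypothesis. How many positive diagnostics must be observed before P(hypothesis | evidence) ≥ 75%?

7

Prior odds = 0.25.
Likelihood ratio per positive diagnostic = 1.5.
Target posterior odds = 0.75/0.25 = 3.
Require 1.5ⁿ ≥ 3 ÷ 0.25 = 12.
1.5⁶ = 11.390625 falls short of 12 but 1.5⁷ = 17.0859375 reaches it, so n = 7.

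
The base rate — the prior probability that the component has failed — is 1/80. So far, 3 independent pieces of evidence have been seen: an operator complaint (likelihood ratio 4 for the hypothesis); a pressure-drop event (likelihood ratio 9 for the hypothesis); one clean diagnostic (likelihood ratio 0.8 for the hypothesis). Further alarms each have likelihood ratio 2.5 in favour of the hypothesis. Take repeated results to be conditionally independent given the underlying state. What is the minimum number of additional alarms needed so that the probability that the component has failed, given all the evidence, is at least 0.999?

Prior odds = 0.0125/0.9875 = 1/79.
Combined Bayes factor of the evidence already in hand = 4 × 9 × 0.8 = 28.8.
Odds after that evidence = (1/79) × 28.8 = 144/395.
Target odds = 0.999/0.001 = 999.
Need 2.5ⁿ ≥ 999 ÷ (144/395) = 2740.3125.
2.5⁸ = 390625/256 falls short of 2740.3125 but 2.5⁹ = 1953125/512 reaches it, so n = 9.

9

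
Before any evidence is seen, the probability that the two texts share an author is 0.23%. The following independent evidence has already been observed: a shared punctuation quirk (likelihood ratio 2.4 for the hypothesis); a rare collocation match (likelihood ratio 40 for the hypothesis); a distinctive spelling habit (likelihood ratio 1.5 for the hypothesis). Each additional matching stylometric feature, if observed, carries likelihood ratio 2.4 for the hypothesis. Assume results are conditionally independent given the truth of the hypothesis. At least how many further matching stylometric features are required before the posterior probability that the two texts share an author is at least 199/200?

Prior odds = 0.0023/0.9977 = 23/9977.
Combined Bayes factor of the evidence already in hand = 2.4 × 40 × 1.5 = 144.
Odds after that evidence = (23/9977) × 144 = 3312/9977.
Target odds = 0.995/0.005 = 199.
Need 2.4ⁿ ≥ 199 ÷ (3312/9977) = 1985423/3312.
2.4⁷ = 35831808/78125 falls short of 1985423/3312 but 2.4⁸ = 429981696/390625 reaches it, so n = 8.

8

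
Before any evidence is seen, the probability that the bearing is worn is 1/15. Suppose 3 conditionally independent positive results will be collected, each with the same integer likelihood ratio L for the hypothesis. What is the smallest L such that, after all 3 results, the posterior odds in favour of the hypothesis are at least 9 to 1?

6

Prior odds = (1/15)/(14/15) = 1/14.
Target odds = 9.
Need L³ ≥ 9 ÷ (1/14) = 126.
5³ = 125 < 126 ≤ 216 = 6³, so L = 6.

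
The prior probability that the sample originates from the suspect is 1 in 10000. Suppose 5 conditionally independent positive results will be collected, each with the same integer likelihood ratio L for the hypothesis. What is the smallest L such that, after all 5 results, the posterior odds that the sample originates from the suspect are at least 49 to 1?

Prior odds = 0.0001/0.9999 = 1/9999.
Target odds = 49.
Need L⁵ ≥ 49 ÷ (1/9999) = 489951.
13⁵ = 371293 < 489951 ≤ 537824 = 14⁵, so L = 14.

14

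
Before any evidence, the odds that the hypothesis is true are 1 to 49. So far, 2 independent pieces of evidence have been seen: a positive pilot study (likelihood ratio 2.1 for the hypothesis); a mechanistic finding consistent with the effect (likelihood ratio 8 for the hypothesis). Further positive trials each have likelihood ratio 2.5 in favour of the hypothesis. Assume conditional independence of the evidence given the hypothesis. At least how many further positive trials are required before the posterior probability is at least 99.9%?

9

Prior odds = 1/49.
Combined Bayes factor of the evidence already in hand = 2.1 × 8 = 16.8.
Odds after that evidence = (1/49) × 16.8 = 12/35.
Target odds = 0.999/0.001 = 999.
Need 2.5ⁿ ≥ 999 ÷ (12/35) = 2913.75.
2.5⁸ = 390625/256 falls short of 2913.75 but 2.5⁹ = 1953125/512 reaches it, so n = 9.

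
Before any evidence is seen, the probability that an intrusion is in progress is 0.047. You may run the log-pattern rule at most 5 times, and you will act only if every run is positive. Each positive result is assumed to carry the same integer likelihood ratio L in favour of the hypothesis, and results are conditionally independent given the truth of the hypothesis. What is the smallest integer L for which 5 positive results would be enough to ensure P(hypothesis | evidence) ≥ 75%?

Prior odds = 0.047/0.953 = 47/953.
Target odds = 0.75/0.25 = 3.
Need L⁵ ≥ 3 ÷ (47/953) = 2859/47.
2⁵ = 32 < 2859/47 ≤ 243 = 3⁵, so L = 3.

3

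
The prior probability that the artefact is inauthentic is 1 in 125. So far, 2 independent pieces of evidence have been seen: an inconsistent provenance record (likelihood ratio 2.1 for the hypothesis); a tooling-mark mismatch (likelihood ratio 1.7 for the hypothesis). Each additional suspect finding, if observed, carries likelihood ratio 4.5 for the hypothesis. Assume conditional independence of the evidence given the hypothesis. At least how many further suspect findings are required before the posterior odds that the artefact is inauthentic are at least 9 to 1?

Prior odds = 0.008/0.992 = 1/124.
Combined Bayes factor of the evidence already in hand = 2.1 × 1.7 = 3.57.
Odds after that evidence = (1/124) × 3.57 = 357/12400.
Target odds = 9.
Need 4.5ⁿ ≥ 9 ÷ (357/12400) = 37200/119.
4.5³ = 91.125 falls short of 37200/119 but 4.5⁴ = 410.0625 reaches it, so n = 4.

4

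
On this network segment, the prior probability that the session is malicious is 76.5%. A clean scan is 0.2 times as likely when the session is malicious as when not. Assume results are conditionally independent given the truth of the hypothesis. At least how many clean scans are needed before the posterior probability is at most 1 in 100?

Prior odds: 0.765 ÷ 0.235 = 153/47.
Likelihood ratio per clean scan = 0.2.
Target odds: 0.01 ÷ 0.99 = 1/99.
Require 0.2ⁿ ≤ 1/99 ÷ (153/47) = 47/15147.
0.2³ = 0.008 is still above 47/15147 but 0.2⁴ = 0.0016 is at or below it, so n = 4.

4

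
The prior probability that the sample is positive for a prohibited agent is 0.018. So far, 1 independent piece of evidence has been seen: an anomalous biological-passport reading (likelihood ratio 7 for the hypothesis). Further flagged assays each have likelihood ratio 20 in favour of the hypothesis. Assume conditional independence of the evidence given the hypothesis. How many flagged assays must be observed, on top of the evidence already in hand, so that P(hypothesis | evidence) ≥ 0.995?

Prior odds = 0.018/0.982 = 9/491.
Bayes factor of the evidence already in hand = 7.
Odds after that evidence = (9/491) × 7 = 63/491.
Target odds = 0.995/0.005 = 199.
Need 20ⁿ ≥ 199 ÷ (63/491) = 97709/63.
20² = 400 falls short of 97709/63 but 20³ = 8000 reaches it, so n = 3.

3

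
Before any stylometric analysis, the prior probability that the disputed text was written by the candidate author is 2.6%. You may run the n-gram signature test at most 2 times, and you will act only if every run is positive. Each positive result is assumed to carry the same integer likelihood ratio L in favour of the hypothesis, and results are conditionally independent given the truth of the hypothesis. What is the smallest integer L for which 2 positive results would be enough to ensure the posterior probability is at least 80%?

13

Prior odds = 0.026/0.974 = 13/487.
Target odds = 0.8/0.2 = 4.
Need L² ≥ 4 ÷ (13/487) = 1948/13.
12² = 144 < 1948/13 ≤ 169 = 13², so L = 13.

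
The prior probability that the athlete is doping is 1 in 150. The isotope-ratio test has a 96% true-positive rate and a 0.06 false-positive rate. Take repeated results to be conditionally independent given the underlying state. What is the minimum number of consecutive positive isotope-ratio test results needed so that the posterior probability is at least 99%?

4

Prior odds = (1/150)/(149/150) = 1/149.
Likelihood ratio of a positive result = 0.96/0.06 = 16.
Target odds: 0.99 ÷ 0.01 = 99.
Require 16ⁿ ≥ 99 ÷ (1/149) = 14751.
16³ = 4096 falls short of 14751 but 16⁴ = 65536 reaches it, so n = 4.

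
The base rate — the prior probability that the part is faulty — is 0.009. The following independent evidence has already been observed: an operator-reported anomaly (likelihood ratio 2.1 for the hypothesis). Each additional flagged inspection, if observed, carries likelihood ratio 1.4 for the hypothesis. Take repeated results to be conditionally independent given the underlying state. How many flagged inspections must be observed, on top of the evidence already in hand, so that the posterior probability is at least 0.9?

19

Prior odds = 0.009/0.991 = 9/991.
Bayes factor of the evidence already in hand = 2.1.
Odds after that evidence = (9/991) × 2.1 = 189/9910.
Target odds = 0.9/0.1 = 9.
Need 1.4ⁿ ≥ 9 ÷ (189/9910) = 9910/21.
1.4¹⁸ ≈426.879 falls short of 9910/21 but 1.4¹⁹ ≈597.63 reaches it, so n = 19.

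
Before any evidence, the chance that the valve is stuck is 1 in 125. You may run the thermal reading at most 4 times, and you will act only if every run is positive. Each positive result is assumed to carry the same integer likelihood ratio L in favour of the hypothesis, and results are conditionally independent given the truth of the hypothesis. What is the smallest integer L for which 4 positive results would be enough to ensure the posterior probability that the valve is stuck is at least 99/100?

Prior odds = 0.008/0.992 = 1/124.
Target odds = 0.99/0.01 = 99.
Need L⁴ ≥ 99 ÷ (1/124) = 12276.
10⁴ = 10000 < 12276 ≤ 14641 = 11⁴, so L = 11.

11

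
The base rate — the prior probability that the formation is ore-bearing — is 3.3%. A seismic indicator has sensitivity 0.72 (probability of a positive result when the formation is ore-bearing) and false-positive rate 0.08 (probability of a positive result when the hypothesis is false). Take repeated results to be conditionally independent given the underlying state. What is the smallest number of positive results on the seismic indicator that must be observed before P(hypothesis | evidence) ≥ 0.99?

Prior odds = 0.033/0.967 = 33/967.
Likelihood ratio of a positive result = 0.72/0.08 = 9.
Target posterior odds = 0.99/0.01 = 99.
Require 9ⁿ ≥ 99 ÷ (33/967) = 2901.
9³ = 729 falls short of 2901 but 9⁴ = 6561 reaches it, so n = 4.

4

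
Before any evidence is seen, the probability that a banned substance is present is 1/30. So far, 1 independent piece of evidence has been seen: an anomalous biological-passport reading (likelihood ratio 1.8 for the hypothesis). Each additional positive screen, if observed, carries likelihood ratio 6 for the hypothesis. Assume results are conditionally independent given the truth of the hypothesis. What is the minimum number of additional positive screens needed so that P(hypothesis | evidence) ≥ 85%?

Prior odds = (1/30)/(29/30) = 1/29.
Bayes factor of the evidence already in hand = 1.8.
Odds after that evidence = (1/29) × 1.8 = 9/145.
Target odds = 0.85/0.15 = 17/3.
Need 6ⁿ ≥ 17/3 ÷ (9/145) = 2465/27.
6² = 36 falls short of 2465/27 but 6³ = 216 reaches it, so n = 3.

3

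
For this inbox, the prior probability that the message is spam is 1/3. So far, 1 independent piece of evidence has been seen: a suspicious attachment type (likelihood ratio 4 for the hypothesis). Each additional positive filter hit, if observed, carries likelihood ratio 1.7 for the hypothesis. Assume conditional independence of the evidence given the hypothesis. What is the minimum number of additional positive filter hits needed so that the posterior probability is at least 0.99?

8

Prior odds = (1/3)/(2/3) = 0.5.
Bayes factor of the evidence already in hand = 4.
Odds after that evidence = 0.5 × 4 = 2.
Target odds = 0.99/0.01 = 99.
Need 1.7ⁿ ≥ 99 ÷ 2 = 49.5.
1.7⁷ = 410338673/10000000 falls short of 49.5 but 1.7⁸ ≈69.7576 reaches it, so n = 8.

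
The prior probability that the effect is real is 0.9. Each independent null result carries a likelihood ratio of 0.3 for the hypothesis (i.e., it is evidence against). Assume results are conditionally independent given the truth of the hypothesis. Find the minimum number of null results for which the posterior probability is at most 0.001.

8

Prior odds: 0.9 ÷ 0.1 = 9.
Likelihood ratio per null result = 0.3.
Target odds: 0.001 ÷ 0.999 = 1/999.
Need 9 × 0.3ⁿ ≤ 1/999, i.e. 0.3ⁿ ≤ 1/8991.
0.3⁷ = 2187/10000000 is still above 1/8991 but 0.3⁸ = 6561/100000000 is at or below it, so n = 8.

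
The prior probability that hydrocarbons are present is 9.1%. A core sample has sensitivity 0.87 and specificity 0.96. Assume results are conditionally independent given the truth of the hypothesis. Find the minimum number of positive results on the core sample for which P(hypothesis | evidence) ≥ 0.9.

Prior odds = 0.091/0.909 = 91/909.
False-positive rate = 1 − 0.96 = 0.04; likelihood ratio of a positive = 0.87/0.04 = 21.75.
Target odds: 0.9 ÷ 0.1 = 9.
Need (91/909) × 21.75ⁿ ≥ 9, i.e. 21.75ⁿ ≥ 8181/91.
21.75¹ = 21.75 falls short of 8181/91 but 21.75² = 473.0625 reaches it, so n = 2.

2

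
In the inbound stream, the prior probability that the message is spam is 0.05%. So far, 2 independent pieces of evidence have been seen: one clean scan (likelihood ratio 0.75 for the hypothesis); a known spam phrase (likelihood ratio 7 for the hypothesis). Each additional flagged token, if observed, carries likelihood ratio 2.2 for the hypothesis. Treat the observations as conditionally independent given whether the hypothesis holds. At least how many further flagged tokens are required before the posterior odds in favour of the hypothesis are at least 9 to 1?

11

Prior odds = 0.0005/0.9995 = 1/1999.
Combined Bayes factor of the evidence already in hand = 0.75 × 7 = 5.25.
Odds after that evidence = (1/1999) × 5.25 = 21/7996.
Target odds = 9.
Need 2.2ⁿ ≥ 9 ÷ (21/7996) = 23988/7.
2.2¹⁰ ≈2655.99 falls short of 23988/7 but 2.2¹¹ ≈5843.18 reaches it, so n = 11.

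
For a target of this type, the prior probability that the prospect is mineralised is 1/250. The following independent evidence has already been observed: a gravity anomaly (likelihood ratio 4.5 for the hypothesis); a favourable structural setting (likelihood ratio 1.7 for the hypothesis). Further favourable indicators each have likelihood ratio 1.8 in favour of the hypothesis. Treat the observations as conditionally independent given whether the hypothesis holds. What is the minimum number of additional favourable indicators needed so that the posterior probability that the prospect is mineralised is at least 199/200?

15

Prior odds = 0.004/0.996 = 1/249.
Combined Bayes factor of the evidence already in hand = 4.5 × 1.7 = 7.65.
Odds after that evidence = (1/249) × 7.65 = 51/1660.
Target odds = 0.995/0.005 = 199.
Need 1.8ⁿ ≥ 199 ÷ (51/1660) = 330340/51.
1.8¹⁴ ≈3748.13 falls short of 330340/51 but 1.8¹⁵ ≈6746.64 reaches it, so n = 15.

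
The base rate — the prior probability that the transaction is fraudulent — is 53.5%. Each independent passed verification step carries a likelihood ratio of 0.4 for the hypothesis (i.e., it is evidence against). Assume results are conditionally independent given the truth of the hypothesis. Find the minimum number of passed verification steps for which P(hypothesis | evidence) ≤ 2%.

5

Prior odds: 0.535 ÷ 0.465 = 107/93.
Likelihood ratio per passed verification step = 0.4.
Target odds: 0.02 ÷ 0.98 = 1/49.
Need (107/93) × 0.4ⁿ ≤ 1/49, i.e. 0.4ⁿ ≤ 93/5243.
0.4⁴ = 0.0256 is still above 93/5243 but 0.4⁵ = 0.01024 is at or below it, so n = 5.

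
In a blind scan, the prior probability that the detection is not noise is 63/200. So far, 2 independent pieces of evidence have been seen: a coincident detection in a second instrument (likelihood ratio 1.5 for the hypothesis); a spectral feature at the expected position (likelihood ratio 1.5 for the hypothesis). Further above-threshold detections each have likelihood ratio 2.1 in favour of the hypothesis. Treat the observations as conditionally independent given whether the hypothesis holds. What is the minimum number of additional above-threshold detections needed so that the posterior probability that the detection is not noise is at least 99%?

7

Prior odds = 0.315/0.685 = 63/137.
Combined Bayes factor of the evidence already in hand = 1.5 × 1.5 = 2.25.
Odds after that evidence = (63/137) × 2.25 = 567/548.
Target odds = 0.99/0.01 = 99.
Need 2.1ⁿ ≥ 99 ÷ (567/548) = 6028/63.
2.1⁶ = 85766121/1000000 falls short of 6028/63 but 2.1⁷ ≈180.109 reaches it, so n = 7.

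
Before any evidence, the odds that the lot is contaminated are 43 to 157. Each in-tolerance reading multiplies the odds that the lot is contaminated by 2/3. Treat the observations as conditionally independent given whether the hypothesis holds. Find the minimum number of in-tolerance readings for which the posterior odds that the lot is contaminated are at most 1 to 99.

9

Prior odds = 43/157.
Likelihood ratio per in-tolerance reading = 2/3.
Target odds = 1/99.
Need (43/157) × (2/3)ⁿ ≤ 1/99, i.e. (2/3)ⁿ ≤ 157/4257.
(2/3)⁸ = 256/6561 is still above 157/4257 but (2/3)⁹ = 512/19683 is at or below it, so n = 9.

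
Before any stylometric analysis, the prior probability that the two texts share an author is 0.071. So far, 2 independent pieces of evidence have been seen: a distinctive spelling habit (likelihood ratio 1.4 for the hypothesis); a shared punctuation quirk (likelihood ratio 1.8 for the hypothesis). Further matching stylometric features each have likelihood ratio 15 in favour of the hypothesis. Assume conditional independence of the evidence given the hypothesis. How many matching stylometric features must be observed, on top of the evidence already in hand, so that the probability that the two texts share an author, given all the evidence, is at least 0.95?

2

Prior odds = 0.071/0.929 = 71/929.
Combined Bayes factor of the evidence already in hand = 1.4 × 1.8 = 2.52.
Odds after that evidence = (71/929) × 2.52 = 4473/23225.
Target odds = 0.95/0.05 = 19.
Need 15ⁿ ≥ 19 ÷ (4473/23225) = 441275/4473.
15¹ = 15 falls short of 441275/4473 but 15² = 225 reaches it, so n = 2.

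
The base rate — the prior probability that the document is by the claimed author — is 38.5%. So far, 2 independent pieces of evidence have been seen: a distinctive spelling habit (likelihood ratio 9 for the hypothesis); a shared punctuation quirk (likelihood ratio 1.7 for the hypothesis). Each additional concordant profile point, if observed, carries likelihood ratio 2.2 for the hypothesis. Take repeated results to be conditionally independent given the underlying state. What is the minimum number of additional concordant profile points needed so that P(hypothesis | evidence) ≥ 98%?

Prior odds = 0.385/0.615 = 77/123.
Combined Bayes factor of the evidence already in hand = 9 × 1.7 = 15.3.
Odds after that evidence = (77/123) × 15.3 = 3927/410.
Target odds = 0.98/0.02 = 49.
Need 2.2ⁿ ≥ 49 ÷ (3927/410) = 2870/561.
2.2² = 4.84 falls short of 2870/561 but 2.2³ = 10.648 reaches it, so n = 3.

3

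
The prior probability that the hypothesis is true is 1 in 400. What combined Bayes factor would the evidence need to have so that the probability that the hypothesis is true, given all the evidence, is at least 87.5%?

Prior odds = 0.0025/0.9975 = 1/399.
Target odds = 0.875/0.125 = 7.
Required Bayes factor = 7 ÷ (1/399) = 2793.

2793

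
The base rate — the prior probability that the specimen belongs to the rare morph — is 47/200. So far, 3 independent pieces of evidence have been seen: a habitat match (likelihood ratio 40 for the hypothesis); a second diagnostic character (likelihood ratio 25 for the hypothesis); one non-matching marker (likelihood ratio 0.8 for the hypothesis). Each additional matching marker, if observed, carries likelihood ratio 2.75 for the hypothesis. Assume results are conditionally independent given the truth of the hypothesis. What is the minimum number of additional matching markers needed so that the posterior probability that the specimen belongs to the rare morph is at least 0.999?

Prior odds = 0.235/0.765 = 47/153.
Combined Bayes factor of the evidence already in hand = 40 × 25 × 0.8 = 800.
Odds after that evidence = (47/153) × 800 = 37600/153.
Target odds = 0.999/0.001 = 999.
Need 2.75ⁿ ≥ 999 ÷ (37600/153) = 152847/37600.
2.75¹ = 2.75 falls short of 152847/37600 but 2.75² = 7.5625 reaches it, so n = 2.

2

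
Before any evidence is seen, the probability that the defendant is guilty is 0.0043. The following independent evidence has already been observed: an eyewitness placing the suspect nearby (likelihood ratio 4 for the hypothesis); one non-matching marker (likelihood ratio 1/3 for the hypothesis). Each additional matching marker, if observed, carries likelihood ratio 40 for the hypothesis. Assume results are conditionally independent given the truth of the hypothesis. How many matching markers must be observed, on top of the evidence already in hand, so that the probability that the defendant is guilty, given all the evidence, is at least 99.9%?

4

Prior odds = 0.0043/0.9957 = 43/9957.
Combined Bayes factor of the evidence already in hand = 4 × (1/3) = 4/3.
Odds after that evidence = (43/9957) × 4/3 = 172/29871.
Target odds = 0.999/0.001 = 999.
Need 40ⁿ ≥ 999 ÷ (172/29871) = 29841129/172.
40³ = 64000 falls short of 29841129/172 but 40⁴ = 2560000 reaches it, so n = 4.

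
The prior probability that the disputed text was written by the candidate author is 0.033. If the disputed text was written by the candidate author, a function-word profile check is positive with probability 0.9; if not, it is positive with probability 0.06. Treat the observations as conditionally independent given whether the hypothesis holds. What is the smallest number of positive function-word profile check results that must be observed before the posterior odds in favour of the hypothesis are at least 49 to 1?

3

Prior odds = 0.033/0.967 = 33/967.
Likelihood ratio of a positive = 0.9/0.06 = 15.
Target odds = 49.
Require 15ⁿ ≥ 49 ÷ (33/967) = 47383/33.
15² = 225 falls short of 47383/33 but 15³ = 3375 reaches it, so n = 3.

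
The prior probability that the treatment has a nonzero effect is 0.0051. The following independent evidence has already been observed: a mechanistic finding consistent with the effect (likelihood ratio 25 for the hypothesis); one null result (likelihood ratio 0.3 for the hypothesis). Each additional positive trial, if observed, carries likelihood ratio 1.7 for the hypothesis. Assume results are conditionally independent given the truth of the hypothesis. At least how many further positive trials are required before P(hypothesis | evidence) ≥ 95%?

Prior odds = 0.0051/0.9949 = 51/9949.
Combined Bayes factor of the evidence already in hand = 25 × 0.3 = 7.5.
Odds after that evidence = (51/9949) × 7.5 = 765/19898.
Target odds = 0.95/0.05 = 19.
Need 1.7ⁿ ≥ 19 ÷ (765/19898) = 378062/765.
1.7¹¹ ≈342.719 falls short of 378062/765 but 1.7¹² ≈582.622 reaches it, so n = 12.

12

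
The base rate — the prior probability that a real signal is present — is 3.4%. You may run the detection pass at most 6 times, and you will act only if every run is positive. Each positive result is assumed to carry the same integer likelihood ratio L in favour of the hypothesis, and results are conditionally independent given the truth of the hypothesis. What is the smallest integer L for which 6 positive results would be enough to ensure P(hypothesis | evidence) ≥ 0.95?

Prior odds = 0.034/0.966 = 17/483.
Target odds = 0.95/0.05 = 19.
Need L⁶ ≥ 19 ÷ (17/483) = 9177/17.
2⁶ = 64 < 9177/17 ≤ 729 = 3⁶, so L = 3.

3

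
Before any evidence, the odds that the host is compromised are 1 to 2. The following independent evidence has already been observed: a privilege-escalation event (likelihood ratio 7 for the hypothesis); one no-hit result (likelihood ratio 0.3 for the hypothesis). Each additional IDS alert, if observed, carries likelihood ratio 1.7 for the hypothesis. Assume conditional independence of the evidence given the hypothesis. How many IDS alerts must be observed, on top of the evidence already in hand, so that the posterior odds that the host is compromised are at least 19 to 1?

6

Prior odds = 0.5.
Combined Bayes factor of the evidence already in hand = 7 × 0.3 = 2.1.
Odds after that evidence = 0.5 × 2.1 = 1.05.
Target odds = 19.
Need 1.7ⁿ ≥ 19 ÷ 1.05 = 380/21.
1.7⁵ = 1419857/100000 falls short of 380/21 but 1.7⁶ = 24137569/1000000 reaches it, so n = 6.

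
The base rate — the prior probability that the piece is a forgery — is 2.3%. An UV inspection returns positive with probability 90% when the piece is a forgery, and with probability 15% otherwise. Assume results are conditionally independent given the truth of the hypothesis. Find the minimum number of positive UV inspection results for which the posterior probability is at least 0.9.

Prior odds = 0.023/0.977 = 23/977.
Likelihood ratio of a positive result = 0.9/0.15 = 6.
Target odds: 0.9 ÷ 0.1 = 9.
Require 6ⁿ ≥ 9 ÷ (23/977) = 8793/23.
6³ = 216 falls short of 8793/23 but 6⁴ = 1296 reaches it, so n = 4.

4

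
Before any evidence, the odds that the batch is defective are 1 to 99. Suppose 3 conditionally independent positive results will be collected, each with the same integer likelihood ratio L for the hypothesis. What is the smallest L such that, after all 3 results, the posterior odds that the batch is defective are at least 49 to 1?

Prior odds = 1/99.
Target odds = 49.
Need L³ ≥ 49 ÷ (1/99) = 4851.
16³ = 4096 < 4851 ≤ 4913 = 17³, so L = 17.

17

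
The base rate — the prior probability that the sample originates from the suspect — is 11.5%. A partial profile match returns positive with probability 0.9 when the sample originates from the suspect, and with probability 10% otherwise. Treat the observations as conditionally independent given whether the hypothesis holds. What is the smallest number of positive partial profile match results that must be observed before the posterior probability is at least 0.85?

2

Prior odds = 0.115/0.885 = 23/177.
Likelihood ratio of a positive result = 0.9/0.1 = 9.
Target odds: 0.85 ÷ 0.15 = 17/3.
Need (23/177) × 9ⁿ ≥ 17/3, i.e. 9ⁿ ≥ 1003/23.
9¹ = 9 falls short of 1003/23 but 9² = 81 reaches it, so n = 2.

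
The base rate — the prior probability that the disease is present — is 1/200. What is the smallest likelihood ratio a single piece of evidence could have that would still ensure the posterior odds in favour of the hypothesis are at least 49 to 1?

Prior odds = 0.005/0.995 = 1/199.
Target odds = 49.
Required Bayes factor = 49 ÷ (1/199) = 9751.

9751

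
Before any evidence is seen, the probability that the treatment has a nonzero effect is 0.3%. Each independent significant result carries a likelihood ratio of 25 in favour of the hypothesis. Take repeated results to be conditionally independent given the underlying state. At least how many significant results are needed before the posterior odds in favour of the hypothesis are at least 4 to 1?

3

Prior odds: 0.003 ÷ 0.997 = 3/997.
Likelihood ratio per significant result = 25.
Target odds = 4.
Need (3/997) × 25ⁿ ≥ 4, i.e. 25ⁿ ≥ 3988/3.
25² = 625 falls short of 3988/3 but 25³ = 15625 reaches it, so n = 3.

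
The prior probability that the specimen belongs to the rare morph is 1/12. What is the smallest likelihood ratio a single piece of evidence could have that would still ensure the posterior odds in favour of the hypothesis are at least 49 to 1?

Prior odds = (1/12)/(11/12) = 1/11.
Target odds = 49.
Required Bayes factor = 49 ÷ (1/11) = 539.

539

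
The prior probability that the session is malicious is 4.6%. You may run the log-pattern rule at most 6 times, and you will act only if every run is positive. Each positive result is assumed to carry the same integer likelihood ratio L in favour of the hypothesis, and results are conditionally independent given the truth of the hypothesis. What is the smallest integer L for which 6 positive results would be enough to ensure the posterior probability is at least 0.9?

Prior odds = 0.046/0.954 = 23/477.
Target odds = 0.9/0.1 = 9.
Need L⁶ ≥ 9 ÷ (23/477) = 4293/23.
2⁶ = 64 < 4293/23 ≤ 729 = 3⁶, so L = 3.

3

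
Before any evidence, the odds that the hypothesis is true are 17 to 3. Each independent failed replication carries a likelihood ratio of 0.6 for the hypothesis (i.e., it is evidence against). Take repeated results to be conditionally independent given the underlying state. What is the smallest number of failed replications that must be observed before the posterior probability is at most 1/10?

Prior odds = 17/3.
Likelihood ratio per failed replication = 0.6.
Target posterior odds = 0.1/0.9 = 1/9.
Need (17/3) × 0.6ⁿ ≤ 1/9, i.e. 0.6ⁿ ≤ 1/51.
0.6⁷ = 2187/78125 is still above 1/51 but 0.6⁸ = 6561/390625 is at or below it, so n = 8.

8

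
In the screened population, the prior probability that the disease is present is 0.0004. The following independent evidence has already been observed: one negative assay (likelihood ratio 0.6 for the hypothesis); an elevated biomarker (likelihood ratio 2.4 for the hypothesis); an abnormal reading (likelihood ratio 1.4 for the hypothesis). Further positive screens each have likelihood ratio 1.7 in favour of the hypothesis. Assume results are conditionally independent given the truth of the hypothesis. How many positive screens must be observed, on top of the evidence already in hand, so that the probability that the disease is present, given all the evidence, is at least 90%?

18

Prior odds = 0.0004/0.9996 = 1/2499.
Combined Bayes factor of the evidence already in hand = 0.6 × 2.4 × 1.4 = 2.016.
Odds after that evidence = (1/2499) × 2.016 = 12/14875.
Target odds = 0.9/0.1 = 9.
Need 1.7ⁿ ≥ 9 ÷ (12/14875) = 11156.25.
1.7¹⁷ ≈8272.4 falls short of 11156.25 but 1.7¹⁸ ≈14063.1 reaches it, so n = 18.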